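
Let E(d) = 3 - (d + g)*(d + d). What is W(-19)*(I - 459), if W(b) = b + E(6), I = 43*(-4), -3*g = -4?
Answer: 65624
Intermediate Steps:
g = 4/3 (g = -1/3*(-4) = 4/3 ≈ 1.3333)
I = -172
E(d) = 3 - 2*d*(4/3 + d) (E(d) = 3 - (d + 4/3)*(d + d) = 3 - (4/3 + d)*2*d = 3 - 2*d*(4/3 + d))
W(b) = -85 + b (W(b) = b + (3 - 2*6**2 - 8/3*6) = b + (3 - 2*36 - 16) = b + (3 - 72 - 16) = b - 85 = -85 + b)
W(-19)*(I - 459) = (-85 - 19)*(-172 - 459) = -104*(-631) = 65624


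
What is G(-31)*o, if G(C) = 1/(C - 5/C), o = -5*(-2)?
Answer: -155/478 ≈ -0.32427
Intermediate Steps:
o = 10
G(-31)*o = -31/(-5 + (-31)²)*10 = -31/(-5 + 961)*10 = -31/956*10 = -155/478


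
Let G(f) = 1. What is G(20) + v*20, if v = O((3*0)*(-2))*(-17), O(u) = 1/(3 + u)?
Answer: -337/3 ≈ -112.33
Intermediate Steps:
v = -17/3 (v = -17/(3 + (3*0)*(-2)) = -17/(3 + 0*(-2)) = -17/(3 + 0) = -17/3 ≈ -5.6667)
G(20) + v*20 = 1 - 17/3*20 = 1 - 340/3 = -337/3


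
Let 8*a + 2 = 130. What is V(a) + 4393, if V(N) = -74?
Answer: 4319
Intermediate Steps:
a = 16 (a = -1/4 + (1/8)*130 = -1/4 + 65/4 = 16)
V(a) + 4393 = -74 + 4393 = 4319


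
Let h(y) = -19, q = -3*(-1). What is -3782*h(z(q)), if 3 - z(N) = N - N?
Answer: 71858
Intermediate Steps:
q = 3
z(N) = 3 (z(N) = 3 - (N - N) = 3 - 1*0 = 3 + 0 = 3)
-3782*h(z(q)) = -3782*(-19) = 71858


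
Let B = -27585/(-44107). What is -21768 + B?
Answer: -960093591/44107 ≈ -21767.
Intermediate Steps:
B = 27585/44107 (B = -27585*(-1/44107) = 27585/44107 ≈ 0.62541)
-21768 + B = -21768 + 27585/44107 = -960093591/44107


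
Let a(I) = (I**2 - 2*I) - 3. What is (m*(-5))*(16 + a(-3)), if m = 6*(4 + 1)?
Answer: -4200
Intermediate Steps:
a(I) = -3 + I**2 - 2*I
m = 30 (m = 6*5 = 30)
(m*(-5))*(16 + a(-3)) = (30*(-5))*(16 + (-3 + (-3)**2 - 2*(-3))) = -150*(16 + (-3 + 9 + 6)) = -150*(16 + 12) = -150*28 = -4200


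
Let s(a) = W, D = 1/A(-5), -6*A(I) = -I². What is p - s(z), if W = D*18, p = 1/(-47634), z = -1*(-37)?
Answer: -5144497/1190850 ≈ -4.3200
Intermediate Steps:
A(I) = I²/6 (A(I) = -(-1)*I²/6 = I²/6)
z = 37
p = -1/47634 ≈ -2.0993e-5
D = 6/25 (D = 1/((⅙)*(-5)²) = 1/((⅙)*25) = 1/(25/6) = 6/25 ≈ 0.24000)
W = 108/25 (W = (6/25)*18 = 108/25 ≈ 4.3200)
s(a) = 108/25
p - s(z) = -1/47634 - 1*108/25 = -1/47634 - 108/25 = -5144497/1190850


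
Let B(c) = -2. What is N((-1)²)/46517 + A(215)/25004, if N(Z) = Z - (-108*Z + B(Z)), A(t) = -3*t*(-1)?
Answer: 32778909/1163111068 ≈ 0.028182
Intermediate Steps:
A(t) = 3*t
N(Z) = 2 + 109*Z (N(Z) = Z - (-108*Z - 2) = Z - (-2 - 108*Z) = Z + (2 + 108*Z) = 2 + 109*Z)
N((-1)²)/46517 + A(215)/25004 = (2 + 109*(-1)²)/46517 + (3*215)/25004 = (2 + 109*1)*(1/46517) + 645*(1/25004) = (2 + 109)*(1/46517) + 645/25004 = 111*(1/46517) + 645/25004 = 111/46517 + 645/25004 = 32778909/1163111068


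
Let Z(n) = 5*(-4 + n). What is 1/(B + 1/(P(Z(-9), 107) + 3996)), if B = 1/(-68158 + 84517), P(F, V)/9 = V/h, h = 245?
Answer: 5343847299/1662646 ≈ 3214.1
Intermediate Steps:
Z(n) = -20 + 5*n
P(F, V) = 9*V/245 (P(F, V) = 9*(V/245) = 9*V/245)
B = 1/16359 ≈ 6.1128e-5
1/(B + 1/(P(Z(-9), 107) + 3996)) = 1/(1/16359 + 1/((9/245)*107 + 3996)) = 1/(1/16359 + 1/(963/245 + 3996)) = 1/(1/16359 + 1/(979983/245)) = 1/(1/16359 + 245/979983) = 1/(1662646/5343847299) = 5343847299/1662646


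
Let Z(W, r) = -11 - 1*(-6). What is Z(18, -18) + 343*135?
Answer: 46300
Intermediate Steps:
Z(W, r) = -5 (Z(W, r) = -11 + 6 = -5)
Z(18, -18) + 343*135 = -5 + 343*135 = -5 + 46305 = 46300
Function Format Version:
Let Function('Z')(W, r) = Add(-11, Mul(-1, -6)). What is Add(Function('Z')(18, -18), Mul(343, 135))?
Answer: 46300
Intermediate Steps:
Function('Z')(W, r) = -5 (Function('Z')(W, r) = Add(-11, 6) = -5)
Add(Function('Z')(18, -18), Mul(343, 135)) = Add(-5, Mul(343, 135)) = Add(-5, 46305) = 46300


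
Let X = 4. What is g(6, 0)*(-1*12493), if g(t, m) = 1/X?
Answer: -12493/4 ≈ -3123.3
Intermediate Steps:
g(t, m) = 1/4
g(6, 0)*(-1*12493) = (-1*12493)/4 = (1/4)*(-12493) = -12493/4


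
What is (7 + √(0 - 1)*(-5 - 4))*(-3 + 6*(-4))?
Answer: -189 + 243*I ≈ -189.0 + 243.0*I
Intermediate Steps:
(7 + √(0 - 1)*(-5 - 4))*(-3 + 6*(-4)) = (7 + √(-1)*(-9))*(-3 - 24) = (7 + I*(-9))*(-27) = (7 - 9*I)*(-27) = -189 + 243*I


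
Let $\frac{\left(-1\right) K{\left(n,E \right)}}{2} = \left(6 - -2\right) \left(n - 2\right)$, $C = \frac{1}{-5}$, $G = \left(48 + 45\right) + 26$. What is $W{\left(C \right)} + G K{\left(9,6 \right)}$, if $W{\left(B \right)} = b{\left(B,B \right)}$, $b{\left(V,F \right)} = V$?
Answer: $- \frac{66641}{5} \approx -13328.0$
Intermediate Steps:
$G = 119$ ($G = 93 + 26 = 119$)
$C = - \frac{1}{5} \approx -0.2$
$W{\left(B \right)} = B$
$K{\left(n,E \right)} = 32 - 16 n$ ($K{\left(n,E \right)} = - 2 \left(6 - -2\right) \left(n - 2\right) = - 2 \left(6 + \left(-1 + 3\right)\right) \left(-2 + n\right) = - 2 \left(6 + 2\right) \left(-2 + n\right) = - 2 \cdot 8 \left(-2 + n\right) = - 2 \left(-16 + 8 n\right) = 32 - 16 n$)
$W{\left(C \right)} + G K{\left(9,6 \right)} = - \frac{1}{5} + 119 \left(32 - 144\right) = - \frac{1}{5} + 119 \left(-112\right) = - \frac{1}{5} - 13328 = - \frac{66641}{5}$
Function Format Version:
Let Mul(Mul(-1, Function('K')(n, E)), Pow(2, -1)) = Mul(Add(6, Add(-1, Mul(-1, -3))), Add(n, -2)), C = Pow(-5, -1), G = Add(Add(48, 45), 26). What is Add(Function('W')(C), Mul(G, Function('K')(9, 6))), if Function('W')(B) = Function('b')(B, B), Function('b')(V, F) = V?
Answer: Rational(-66641, 5) ≈ -13328.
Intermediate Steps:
G = 119 (G = Add(93, 26) = 119)
C = Rational(-1, 5) ≈ -0.20000
Function('W')(B) = B
Function('K')(n, E) = Add(32, Mul(-16, n)) (Function('K')(n, E) = Mul(-2, Mul(Add(6, Add(-1, Mul(-1, -3))), Add(n, -2))) = Mul(-2, Mul(Add(6, Add(-1, 3)), Add(-2, n))) = Mul(-2, Mul(Add(6, 2), Add(-2, n))) = Mul(-2, Mul(8, Add(-2, n))) = Mul(-2, Add(-16, Mul(8, n))) = Add(32, Mul(-16, n)))
Add(Function('W')(C), Mul(G, Function('K')(9, 6))) = Add(Rational(-1, 5), Mul(119, Add(32, Mul(-16, 9)))) = Add(Rational(-1, 5), Mul(119, Add(32, -144))) = Add(Rational(-1, 5), Mul(119, -112)) = Add(Rational(-1, 5), -13328) = Rational(-66641, 5)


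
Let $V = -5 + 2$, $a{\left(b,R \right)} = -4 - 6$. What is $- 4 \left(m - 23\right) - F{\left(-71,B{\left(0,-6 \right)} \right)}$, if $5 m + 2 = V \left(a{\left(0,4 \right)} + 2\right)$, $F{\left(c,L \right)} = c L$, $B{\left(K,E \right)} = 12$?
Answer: $\frac{4632}{5} \approx 926.4$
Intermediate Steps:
$a{\left(b,R \right)} = -10$ ($a{\left(b,R \right)} = -4 - 6 = -10$)
$V = -3$
$F{\left(c,L \right)} = L c$
$m = \frac{22}{5}$ ($m = - \frac{2}{5} + \frac{\left(-3\right) \left(-10 + 2\right)}{5} = - \frac{2}{5} + \frac{\left(-3\right) \left(-8\right)}{5} = - \frac{2}{5} + \frac{1}{5} \cdot 24 = - \frac{2}{5} + \frac{24}{5} = \frac{22}{5} \approx 4.4$)
$- 4 \left(m - 23\right) - F{\left(-71,B{\left(0,-6 \right)} \right)} = - 4 \left(\frac{22}{5} - 23\right) - 12 \left(-71\right) = - 4 \left(\frac{22}{5} - 23\right) - -852 = - 4 \left(\frac{22}{5} - 23\right) + 852 = \left(-4\right) \left(- \frac{93}{5}\right) + 852 = \frac{372}{5} + 852 = \frac{4632}{5}$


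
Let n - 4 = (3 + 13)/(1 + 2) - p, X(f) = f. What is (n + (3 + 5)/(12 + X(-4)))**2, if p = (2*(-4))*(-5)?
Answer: 7921/9 ≈ 880.11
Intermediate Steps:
p = 40 (p = -8*(-5) = 40)
n = -92/3 (n = 4 + ((3 + 13)/(1 + 2) - 1*40) = 4 + (16/3 - 40) = 4 - 104/3 = -92/3 ≈ -30.667)
(n + (3 + 5)/(12 + X(-4)))**2 = (-92/3 + (3 + 5)/(12 - 4))**2 = (-92/3 + 8/8)**2 = (-92/3 + 8*(1/8))**2 = (-92/3 + 1)**2 = (-89/3)**2 = 7921/9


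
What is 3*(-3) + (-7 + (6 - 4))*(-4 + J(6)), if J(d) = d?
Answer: -19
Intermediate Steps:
3*(-3) + (-7 + (6 - 4))*(-4 + J(6)) = 3*(-3) + (-7 + (6 - 4))*(-4 + 6) = -9 + (-7 + 2)*2 = -9 - 5*2 = -9 - 10 = -19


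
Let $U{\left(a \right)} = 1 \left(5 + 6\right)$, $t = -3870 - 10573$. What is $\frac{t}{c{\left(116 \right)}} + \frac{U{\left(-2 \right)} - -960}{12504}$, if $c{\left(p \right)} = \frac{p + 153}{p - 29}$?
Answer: $- \frac{15711527465}{3363576} \approx -4671.1$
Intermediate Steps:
$t = -14443$ ($t = -3870 - 10573 = -14443$)
$U{\left(a \right)} = 11$ ($U{\left(a \right)} = 1 \cdot 11 = 11$)
$c{\left(p \right)} = \frac{153 + p}{-29 + p}$
$\frac{t}{c{\left(116 \right)}} + \frac{U{\left(-2 \right)} - -960}{12504} = - \frac{14443}{\frac{1}{-29 + 116} \left(153 + 116\right)} + \frac{11 - -960}{12504} = - \frac{14443}{\frac{1}{87} \cdot 269} + \left(11 + 960\right) \frac{1}{12504} = - \frac{14443}{\frac{1}{87} \cdot 269} + 971 \cdot \frac{1}{12504} = - \frac{14443}{\frac{269}{87}} + \frac{971}{12504} = \left(-14443\right) \frac{87}{269} + \frac{971}{12504} = - \frac{1256541}{269} + \frac{971}{12504} = - \frac{15711527465}{3363576}$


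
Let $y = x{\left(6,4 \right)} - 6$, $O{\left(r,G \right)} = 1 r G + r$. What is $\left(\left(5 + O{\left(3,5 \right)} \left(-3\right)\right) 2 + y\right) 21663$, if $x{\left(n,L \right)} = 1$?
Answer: $-2231289$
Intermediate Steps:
$O{\left(r,G \right)} = r + G r$ ($O{\left(r,G \right)} = r G + r = G r + r = r + G r$)
$y = -5$ ($y = 1 - 6 = -5$)
$\left(\left(5 + O{\left(3,5 \right)} \left(-3\right)\right) 2 + y\right) 21663 = \left(\left(5 + 3 \left(1 + 5\right) \left(-3\right)\right) 2 - 5\right) 21663 = \left(\left(5 + 3 \cdot 6 \left(-3\right)\right) 2 - 5\right) 21663 = \left(\left(5 + 18 \left(-3\right)\right) 2 - 5\right) 21663 = \left(\left(5 - 54\right) 2 - 5\right) 21663 = \left(\left(-49\right) 2 - 5\right) 21663 = \left(-98 - 5\right) 21663 = \left(-103\right) 21663 = -2231289$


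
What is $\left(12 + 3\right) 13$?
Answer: $195$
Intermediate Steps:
$\left(12 + 3\right) 13 = 15 \cdot 13 = 195$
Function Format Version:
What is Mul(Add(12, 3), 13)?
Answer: 195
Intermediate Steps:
Mul(Add(12, 3), 13) = Mul(15, 13) = 195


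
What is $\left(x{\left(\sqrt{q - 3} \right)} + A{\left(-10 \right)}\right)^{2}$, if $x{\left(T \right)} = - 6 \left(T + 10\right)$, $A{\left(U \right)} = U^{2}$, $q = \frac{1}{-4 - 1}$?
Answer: $\frac{7424}{5} - 384 i \sqrt{5} \approx 1484.8 - 858.65 i$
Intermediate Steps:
$q = - \frac{1}{5}$ ($q = \frac{1}{-5} = - \frac{1}{5} \approx -0.2$)
$x{\left(T \right)} = -60 - 6 T$ ($x{\left(T \right)} = - 6 \left(10 + T\right) = -60 - 6 T$)
$\left(x{\left(\sqrt{q - 3} \right)} + A{\left(-10 \right)}\right)^{2} = \left(\left(-60 - 6 \sqrt{- \frac{1}{5} - 3}\right) + \left(-10\right)^{2}\right)^{2} = \left(\left(-60 - 6 \sqrt{- \frac{16}{5}}\right) + 100\right)^{2} = \left(\left(-60 - 6 \frac{4 i \sqrt{5}}{5}\right) + 100\right)^{2} = \left(\left(-60 - \frac{24 i \sqrt{5}}{5}\right) + 100\right)^{2} = \left(40 - \frac{24 i \sqrt{5}}{5}\right)^{2}$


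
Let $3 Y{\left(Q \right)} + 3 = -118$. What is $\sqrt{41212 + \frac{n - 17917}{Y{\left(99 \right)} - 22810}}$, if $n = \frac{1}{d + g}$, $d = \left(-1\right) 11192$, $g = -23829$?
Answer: $\frac{\sqrt{4847530483462832464054}}{342960653} \approx 203.01$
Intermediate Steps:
$Y{\left(Q \right)} = - \frac{121}{3}$ ($Y{\left(Q \right)} = -1 + \frac{1}{3} \left(-118\right) = -1 - \frac{118}{3} = - \frac{121}{3}$)
$d = -11192$
$n = - \frac{1}{35021}$ ($n = \frac{1}{-11192 - 23829} = \frac{1}{-35021} = - \frac{1}{35021} \approx -2.8554 \cdot 10^{-5}$)
$\sqrt{41212 + \frac{n - 17917}{Y{\left(99 \right)} - 22810}} = \sqrt{41212 + \frac{- \frac{1}{35021} - 17917}{- \frac{121}{3} - 22810}} = \sqrt{41212 - \frac{627471258}{35021 \left(- \frac{68551}{3}\right)}} = \sqrt{41212 - - \frac{1882413774}{2400724571}} = \sqrt{41212 + \frac{1882413774}{2400724571}} = \sqrt{\frac{98940543433826}{2400724571}} = \frac{\sqrt{4847530483462832464054}}{342960653}$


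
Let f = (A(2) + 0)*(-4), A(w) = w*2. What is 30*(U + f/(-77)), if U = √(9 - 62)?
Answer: 480/77 + 30*I*√53 ≈ 6.2338 + 218.4*I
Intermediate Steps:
U = I*√53 (U = √(-53) = I*√53 ≈ 7.2801*I)
A(w) = 2*w
f = -16 (f = (2*2 + 0)*(-4) = (4 + 0)*(-4) = 4*(-4) = -16)
30*(U + f/(-77)) = 30*(I*√53 - 16/(-77)) = 30*(I*√53 - 16*(-1/77)) = 30*(I*√53 + 16/77) = 30*(16/77 + I*√53) = 480/77 + 30*I*√53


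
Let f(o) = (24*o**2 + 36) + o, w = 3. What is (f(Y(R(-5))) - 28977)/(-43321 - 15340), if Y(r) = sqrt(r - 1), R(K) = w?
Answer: 28893/58661 - sqrt(2)/58661 ≈ 0.49252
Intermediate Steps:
R(K) = 3
Y(r) = sqrt(-1 + r)
f(o) = 36 + o + 24*o**2 (f(o) = (36 + 24*o**2) + o = 36 + o + 24*o**2)
(f(Y(R(-5))) - 28977)/(-43321 - 15340) = ((36 + sqrt(-1 + 3) + 24*(sqrt(-1 + 3))**2) - 28977)/(-43321 - 15340) = ((36 + sqrt(2) + 24*(sqrt(2))**2) - 28977)/(-58661) = ((36 + sqrt(2) + 24*2) - 28977)*(-1/58661) = ((36 + sqrt(2) + 48) - 28977)*(-1/58661) = ((84 + sqrt(2)) - 28977)*(-1/58661) = (-28893 + sqrt(2))*(-1/58661) = 28893/58661 - sqrt(2)/58661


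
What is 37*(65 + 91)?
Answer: 5772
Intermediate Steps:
37*(65 + 91) = 37*156 = 5772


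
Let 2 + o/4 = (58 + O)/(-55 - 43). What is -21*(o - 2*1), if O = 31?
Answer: 2004/7 ≈ 286.29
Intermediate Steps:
o = -570/49 (o = -8 + 4*((58 + 31)/(-55 - 43)) = -8 + 4*(89/(-98)) = -8 + 4*(89*(-1/98)) = -8 + 4*(-89/98) = -8 - 178/49 = -570/49 ≈ -11.633)
-21*(o - 2*1) = -21*(-570/49 - 2*1) = -21*(-570/49 - 2) = -21*(-668/49) = 2004/7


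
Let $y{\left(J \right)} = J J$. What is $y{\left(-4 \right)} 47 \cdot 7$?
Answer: $5264$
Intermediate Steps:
$y{\left(J \right)} = J^{2}$
$y{\left(-4 \right)} 47 \cdot 7 = \left(-4\right)^{2} \cdot 47 \cdot 7 = 16 \cdot 47 \cdot 7 = 752 \cdot 7 = 5264$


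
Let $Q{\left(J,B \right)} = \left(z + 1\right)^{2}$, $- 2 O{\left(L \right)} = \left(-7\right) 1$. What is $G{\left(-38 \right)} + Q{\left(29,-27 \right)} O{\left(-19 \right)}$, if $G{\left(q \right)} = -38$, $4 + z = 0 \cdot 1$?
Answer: $- \frac{13}{2} \approx -6.5$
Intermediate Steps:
$O{\left(L \right)} = \frac{7}{2}$ ($O{\left(L \right)} = - \frac{\left(-7\right) 1}{2} = \left(- \frac{1}{2}\right) \left(-7\right) = \frac{7}{2}$)
$z = -4$ ($z = -4 + 0 \cdot 1 = -4 + 0 = -4$)
$Q{\left(J,B \right)} = 9$ ($Q{\left(J,B \right)} = \left(-4 + 1\right)^{2} = \left(-3\right)^{2} = 9$)
$G{\left(-38 \right)} + Q{\left(29,-27 \right)} O{\left(-19 \right)} = -38 + 9 \cdot \frac{7}{2} = -38 + \frac{63}{2} = - \frac{13}{2}$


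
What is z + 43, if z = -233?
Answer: -190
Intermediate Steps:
z + 43 = -233 + 43 = -190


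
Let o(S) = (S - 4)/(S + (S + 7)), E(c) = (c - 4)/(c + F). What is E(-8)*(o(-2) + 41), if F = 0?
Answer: 117/2 ≈ 58.500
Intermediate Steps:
E(c) = (-4 + c)/c (E(c) = (c - 4)/(c + 0) = (-4 + c)/c)
o(S) = (-4 + S)/(7 + 2*S) (o(S) = (-4 + S)/(S + (7 + S)) = (-4 + S)/(7 + 2*S))
E(-8)*(o(-2) + 41) = ((-4 - 8)/(-8))*((-4 - 2)/(7 + 2*(-2)) + 41) = (-⅛*(-12))*(-6/(7 - 4) + 41) = 3*(-6/3 + 41)/2 = 3*((⅓)*(-6) + 41)/2 = 3*(-2 + 41)/2 = (3/2)*39 = 117/2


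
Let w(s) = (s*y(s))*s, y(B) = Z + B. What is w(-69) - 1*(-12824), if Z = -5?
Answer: -339490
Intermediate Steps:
y(B) = -5 + B
w(s) = s**2*(-5 + s) (w(s) = (s*(-5 + s))*s = s**2*(-5 + s))
w(-69) - 1*(-12824) = (-69)**2*(-5 - 69) - 1*(-12824) = 4761*(-74) + 12824 = -352314 + 12824 = -339490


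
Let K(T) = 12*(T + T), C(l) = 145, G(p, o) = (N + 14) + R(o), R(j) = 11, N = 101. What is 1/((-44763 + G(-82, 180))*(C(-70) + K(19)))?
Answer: -1/26826837 ≈ -3.7276e-8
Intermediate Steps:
G(p, o) = 126 (G(p, o) = (101 + 14) + 11 = 115 + 11 = 126)
K(T) = 24*T (K(T) = 12*(2*T) = 24*T)
1/((-44763 + G(-82, 180))*(C(-70) + K(19))) = 1/((-44763 + 126)*(145 + 24*19)) = 1/((-44637)*(145 + 456)) = -1/44637/601 = -1/44637*1/601 = -1/26826837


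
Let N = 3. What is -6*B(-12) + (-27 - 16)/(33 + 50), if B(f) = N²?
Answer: -4525/83 ≈ -54.518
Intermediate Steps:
B(f) = 9 (B(f) = 3² = 9)
-6*B(-12) + (-27 - 16)/(33 + 50) = -6*9 + (-27 - 16)/(33 + 50) = -54 - 43/83 = -4525/83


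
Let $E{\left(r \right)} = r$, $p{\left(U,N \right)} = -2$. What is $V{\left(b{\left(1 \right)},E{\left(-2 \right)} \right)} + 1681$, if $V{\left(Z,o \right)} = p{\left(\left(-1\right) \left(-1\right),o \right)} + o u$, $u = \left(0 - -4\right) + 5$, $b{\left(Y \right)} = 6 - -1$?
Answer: $1661$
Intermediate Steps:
$b{\left(Y \right)} = 7$ ($b{\left(Y \right)} = 6 + 1 = 7$)
$u = 9$ ($u = \left(0 + 4\right) + 5 = 4 + 5 = 9$)
$V{\left(Z,o \right)} = -2 + 9 o$ ($V{\left(Z,o \right)} = -2 + o 9 = -2 + 9 o$)
$V{\left(b{\left(1 \right)},E{\left(-2 \right)} \right)} + 1681 = \left(-2 + 9 \left(-2\right)\right) + 1681 = \left(-2 - 18\right) + 1681 = -20 + 1681 = 1661$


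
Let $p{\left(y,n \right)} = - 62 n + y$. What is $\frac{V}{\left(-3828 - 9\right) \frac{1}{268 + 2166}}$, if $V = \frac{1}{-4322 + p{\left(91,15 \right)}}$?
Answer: $\frac{2434}{19802757} \approx 0.00012291$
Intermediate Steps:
$p{\left(y,n \right)} = y - 62 n$
$V = - \frac{1}{5161}$ ($V = \frac{1}{-4322 + \left(91 - 930\right)} = \frac{1}{-4322 - 839} = \frac{1}{-5161} = - \frac{1}{5161} \approx -0.00019376$)
$\frac{V}{\left(-3828 - 9\right) \frac{1}{268 + 2166}} = - \frac{1}{5161 \frac{-3828 - 9}{268 + 2166}} = - \frac{1}{5161 \left(- \frac{3837}{2434}\right)} = \left(- \frac{1}{5161}\right) \left(- \frac{2434}{3837}\right) = \frac{2434}{19802757}$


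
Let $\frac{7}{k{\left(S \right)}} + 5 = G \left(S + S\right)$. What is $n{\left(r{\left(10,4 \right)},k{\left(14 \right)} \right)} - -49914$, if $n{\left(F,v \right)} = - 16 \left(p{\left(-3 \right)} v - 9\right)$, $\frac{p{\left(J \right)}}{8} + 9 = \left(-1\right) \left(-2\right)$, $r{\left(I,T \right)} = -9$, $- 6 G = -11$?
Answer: $\frac{6976878}{139} \approx 50193.0$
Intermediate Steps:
$G = \frac{11}{6}$ ($G = \left(- \frac{1}{6}\right) \left(-11\right) = \frac{11}{6} \approx 1.8333$)
$p{\left(J \right)} = -56$ ($p{\left(J \right)} = -72 + 8 \left(\left(-1\right) \left(-2\right)\right) = -72 + 8 \cdot 2 = -72 + 16 = -56$)
$k{\left(S \right)} = \frac{7}{-5 + \frac{11 S}{3}}$ ($k{\left(S \right)} = \frac{7}{-5 + \frac{11 \left(S + S\right)}{6}} = \frac{7}{-5 + \frac{11 \cdot 2 S}{6}} = \frac{7}{-5 + \frac{11 S}{3}}$)
$n{\left(F,v \right)} = 144 + 896 v$ ($n{\left(F,v \right)} = - 16 \left(- 56 v - 9\right) = - 16 \left(-9 - 56 v\right) = 144 + 896 v$)
$n{\left(r{\left(10,4 \right)},k{\left(14 \right)} \right)} - -49914 = \left(144 + 896 \frac{21}{-15 + 11 \cdot 14}\right) - -49914 = \left(144 + 896 \frac{21}{-15 + 154}\right) + 49914 = \left(144 + 896 \cdot \frac{21}{139}\right) + 49914 = \left(144 + \frac{18816}{139}\right) + 49914 = \frac{38832}{139} + 49914 = \frac{6976878}{139}$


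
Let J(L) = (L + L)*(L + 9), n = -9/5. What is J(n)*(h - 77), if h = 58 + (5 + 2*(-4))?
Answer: 14256/25 ≈ 570.24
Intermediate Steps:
n = -9/5 (n = -9*⅕ = -9/5 ≈ -1.8000)
J(L) = 2*L*(9 + L) (J(L) = (2*L)*(9 + L) = 2*L*(9 + L))
h = 55 (h = 58 + (5 - 8) = 58 - 3 = 55)
J(n)*(h - 77) = (2*(-9/5)*(9 - 9/5))*(55 - 77) = (2*(-9/5)*(36/5))*(-22) = -648/25*(-22) = 14256/25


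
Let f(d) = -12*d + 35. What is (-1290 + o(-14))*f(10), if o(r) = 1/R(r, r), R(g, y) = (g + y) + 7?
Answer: 2302735/21 ≈ 1.0965e+5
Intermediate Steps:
R(g, y) = 7 + g + y
f(d) = 35 - 12*d
o(r) = 1/(7 + 2*r) (o(r) = 1/(7 + r + r) = 1/(7 + 2*r))
(-1290 + o(-14))*f(10) = (-1290 + 1/(7 + 2*(-14)))*(35 - 12*10) = (-1290 + 1/(7 - 28))*(35 - 120) = (-1290 + 1/(-21))*(-85) = (-1290 - 1/21)*(-85) = -27091/21*(-85) = 2302735/21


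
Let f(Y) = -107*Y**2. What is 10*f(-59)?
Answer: -3724670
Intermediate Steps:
10*f(-59) = 10*(-107*(-59)**2) = 10*(-107*3481) = 10*(-372467) = -3724670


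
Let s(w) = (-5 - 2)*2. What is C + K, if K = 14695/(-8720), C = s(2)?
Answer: -27355/1744 ≈ -15.685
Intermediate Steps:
s(w) = -14 (s(w) = -7*2 = -14)
C = -14
K = -2939/1744 (K = 14695*(-1/8720) = -2939/1744 ≈ -1.6852)
C + K = -14 - 2939/1744 = -27355/1744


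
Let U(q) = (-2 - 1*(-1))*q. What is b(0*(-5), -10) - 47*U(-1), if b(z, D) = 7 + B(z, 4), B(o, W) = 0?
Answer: -40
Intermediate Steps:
b(z, D) = 7 (b(z, D) = 7 + 0 = 7)
U(q) = -q (U(q) = (-2 + 1)*q = -q)
b(0*(-5), -10) - 47*U(-1) = 7 - (-47)*(-1) = 7 - 47*1 = 7 - 47 = -40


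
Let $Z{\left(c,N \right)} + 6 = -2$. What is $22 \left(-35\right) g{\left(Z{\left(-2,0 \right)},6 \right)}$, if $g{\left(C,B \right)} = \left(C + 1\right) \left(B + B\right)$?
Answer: $64680$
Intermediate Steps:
$Z{\left(c,N \right)} = -8$ ($Z{\left(c,N \right)} = -6 - 2 = -8$)
$g{\left(C,B \right)} = 2 B \left(1 + C\right)$ ($g{\left(C,B \right)} = \left(1 + C\right) 2 B = 2 B \left(1 + C\right)$)
$22 \left(-35\right) g{\left(Z{\left(-2,0 \right)},6 \right)} = 22 \left(-35\right) 2 \cdot 6 \left(1 - 8\right) = - 770 \cdot 2 \cdot 6 \left(-7\right) = \left(-770\right) \left(-84\right) = 64680$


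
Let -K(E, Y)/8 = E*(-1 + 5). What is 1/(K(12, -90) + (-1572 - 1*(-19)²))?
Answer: -1/2317 ≈ -0.00043159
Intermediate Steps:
K(E, Y) = -32*E (K(E, Y) = -8*E*(-1 + 5) = -8*E*4 = -32*E)
1/(K(12, -90) + (-1572 - 1*(-19)²)) = 1/(-32*12 + (-1572 - 1*(-19)²)) = 1/(-384 + (-1572 - 1*361)) = 1/(-384 + (-1572 - 361)) = 1/(-384 - 1933) = 1/(-2317) = -1/2317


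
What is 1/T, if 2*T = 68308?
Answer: 1/34154 ≈ 2.9279e-5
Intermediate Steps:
T = 34154 (T = (½)*68308 = 34154)
1/T = 1/34154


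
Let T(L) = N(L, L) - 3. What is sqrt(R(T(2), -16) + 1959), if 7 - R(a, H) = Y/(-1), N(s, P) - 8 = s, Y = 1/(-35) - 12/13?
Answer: sqrt(406814135)/455 ≈ 44.329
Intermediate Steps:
Y = -433/455 (Y = 1*(-1/35) - 12*1/13 = -1/35 - 12/13 = -433/455 ≈ -0.95165)
N(s, P) = 8 + s
T(L) = 5 + L (T(L) = (8 + L) - 3 = 5 + L)
R(a, H) = 2752/455 (R(a, H) = 7 - (-433)/(455*(-1)) = 7 - (-433)*(-1)/455 = 7 - 1*433/455 = 7 - 433/455 = 2752/455)
sqrt(R(T(2), -16) + 1959) = sqrt(2752/455 + 1959) = sqrt(894097/455) = sqrt(406814135)/455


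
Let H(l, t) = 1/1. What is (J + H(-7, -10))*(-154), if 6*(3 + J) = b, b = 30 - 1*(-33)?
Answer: -1309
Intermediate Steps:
H(l, t) = 1
b = 63 (b = 30 + 33 = 63)
J = 15/2 (J = -3 + (⅙)*63 = -3 + 21/2 = 15/2 ≈ 7.5000)
(J + H(-7, -10))*(-154) = (15/2 + 1)*(-154) = (17/2)*(-154) = -1309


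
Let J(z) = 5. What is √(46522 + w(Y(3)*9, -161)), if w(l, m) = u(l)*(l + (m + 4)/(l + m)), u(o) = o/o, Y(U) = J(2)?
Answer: √156655941/58 ≈ 215.80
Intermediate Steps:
Y(U) = 5
u(o) = 1
w(l, m) = l + (4 + m)/(l + m) (w(l, m) = 1*(l + (m + 4)/(l + m)) = 1*(l + (4 + m)/(l + m)) = l + (4 + m)/(l + m))
√(46522 + w(Y(3)*9, -161)) = √(46522 + (4 - 161 + (5*9)² + (5*9)*(-161))/(5*9 - 161)) = √(46522 + (4 - 161 + 45² + 45*(-161))/(45 - 161)) = √(46522 + (4 - 161 + 2025 - 7245)/(-116)) = √(46522 - 1/116*(-5377)) = √(46522 + 5377/116) = √(5401929/116) = √156655941/58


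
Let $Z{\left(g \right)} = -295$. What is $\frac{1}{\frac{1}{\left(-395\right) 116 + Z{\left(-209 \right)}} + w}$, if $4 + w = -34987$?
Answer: $- \frac{46115}{1613609966} \approx -2.8579 \cdot 10^{-5}$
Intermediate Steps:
$w = -34991$ ($w = -4 - 34987 = -34991$)
$\frac{1}{\frac{1}{\left(-395\right) 116 + Z{\left(-209 \right)}} + w} = \frac{1}{\frac{1}{\left(-395\right) 116 - 295} - 34991} = \frac{1}{\frac{1}{-45820 - 295} - 34991} = \frac{1}{\frac{1}{-46115} - 34991} = \frac{1}{- \frac{1}{46115} - 34991} = \frac{1}{- \frac{1613609966}{46115}} = - \frac{46115}{1613609966}$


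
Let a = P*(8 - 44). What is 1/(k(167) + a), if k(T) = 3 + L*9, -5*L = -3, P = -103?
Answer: 5/18582 ≈ 0.00026908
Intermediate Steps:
L = ⅗ (L = -⅕*(-3) = ⅗ ≈ 0.60000)
a = 3708 (a = -103*(8 - 44) = -103*(-36) = 3708)
k(T) = 42/5 (k(T) = 3 + (⅗)*9 = 3 + 27/5 = 42/5)
1/(k(167) + a) = 1/(42/5 + 3708) = 1/(18582/5) = 5/18582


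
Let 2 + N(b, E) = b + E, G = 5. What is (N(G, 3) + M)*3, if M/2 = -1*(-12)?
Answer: 90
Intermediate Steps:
M = 24 (M = 2*(-1*(-12)) = 2*12 = 24)
N(b, E) = -2 + E + b (N(b, E) = -2 + (b + E) = -2 + (E + b) = -2 + E + b)
(N(G, 3) + M)*3 = ((-2 + 3 + 5) + 24)*3 = (6 + 24)*3 = 30*3 = 90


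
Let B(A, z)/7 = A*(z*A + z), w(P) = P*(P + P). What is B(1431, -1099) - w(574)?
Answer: -15765093008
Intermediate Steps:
w(P) = 2*P² (w(P) = P*(2*P) = 2*P²)
B(A, z) = 7*A*(z + A*z) (B(A, z) = 7*(A*(z*A + z)) = 7*(A*(A*z + z)) = 7*(A*(z + A*z)) = 7*A*(z + A*z))
B(1431, -1099) - w(574) = 7*1431*(-1099)*(1 + 1431) - 2*574² = 7*1431*(-1099)*1432 - 2*329476 = -15764434056 - 1*658952 = -15764434056 - 658952 = -15765093008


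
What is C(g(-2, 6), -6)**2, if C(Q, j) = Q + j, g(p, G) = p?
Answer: 64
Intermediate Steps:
C(g(-2, 6), -6)**2 = (-2 - 6)**2 = (-8)**2 = 64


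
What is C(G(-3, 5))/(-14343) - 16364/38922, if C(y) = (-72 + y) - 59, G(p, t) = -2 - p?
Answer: -38274832/93043041 ≈ -0.41137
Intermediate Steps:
C(y) = -131 + y
C(G(-3, 5))/(-14343) - 16364/38922 = (-131 + (-2 - 1*(-3)))/(-14343) - 16364/38922 = (-131 + (-2 + 3))*(-1/14343) - 16364*1/38922 = (-131 + 1)*(-1/14343) - 8182/19461 = -130*(-1/14343) - 8182/19461 = 130/14343 - 8182/19461 = -38274832/93043041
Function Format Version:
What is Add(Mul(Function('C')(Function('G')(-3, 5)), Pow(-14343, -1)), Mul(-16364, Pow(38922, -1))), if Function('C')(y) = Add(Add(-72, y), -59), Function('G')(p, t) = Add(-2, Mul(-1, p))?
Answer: Rational(-38274832, 93043041) ≈ -0.41137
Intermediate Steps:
Function('C')(y) = Add(-131, y)
Add(Mul(Function('C')(Function('G')(-3, 5)), Pow(-14343, -1)), Mul(-16364, Pow(38922, -1))) = Add(Mul(Add(-131, Add(-2, Mul(-1, -3))), Pow(-14343, -1)), Mul(-16364, Pow(38922, -1))) = Add(Mul(Add(-131, Add(-2, 3)), Rational(-1, 14343)), Mul(-16364, Rational(1, 38922))) = Add(Mul(Add(-131, 1), Rational(-1, 14343)), Rational(-8182, 19461)) = Add(Mul(-130, Rational(-1, 14343)), Rational(-8182, 19461)) = Add(Rational(130, 14343), Rational(-8182, 19461)) = Rational(-38274832, 93043041)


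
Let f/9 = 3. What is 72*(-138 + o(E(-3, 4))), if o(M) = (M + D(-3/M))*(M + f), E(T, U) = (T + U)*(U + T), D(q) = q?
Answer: -13968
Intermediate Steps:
f = 27 (f = 9*3 = 27)
E(T, U) = (T + U)² (E(T, U) = (T + U)*(T + U) = (T + U)²)
o(M) = (27 + M)*(M - 3/M) (o(M) = (M - 3/M)*(M + 27) = (M - 3/M)*(27 + M) = (27 + M)*(M - 3/M))
72*(-138 + o(E(-3, 4))) = 72*(-138 + (-3 + ((-3 + 4)²)² - 81/(-3 + 4)² + 27*(-3 + 4)²)) = 72*(-138 + (-3 + (1²)² - 81/(1²) + 27*1²)) = 72*(-138 + (-3 + 1² - 81/1 + 27*1)) = 72*(-138 + (-3 + 1 - 81*1 + 27)) = 72*(-138 + (-3 + 1 - 81 + 27)) = 72*(-138 - 56) = 72*(-194) = -13968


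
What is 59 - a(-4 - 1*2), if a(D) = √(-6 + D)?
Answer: 59 - 2*I*√3 ≈ 59.0 - 3.4641*I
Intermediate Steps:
59 - a(-4 - 1*2) = 59 - √(-6 + (-4 - 1*2)) = 59 - √(-6 + (-4 - 2)) = 59 - √(-6 - 6) = 59 - √(-12) = 59 - 2*I*√3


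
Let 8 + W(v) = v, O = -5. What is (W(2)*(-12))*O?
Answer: -360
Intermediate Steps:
W(v) = -8 + v
(W(2)*(-12))*O = ((-8 + 2)*(-12))*(-5) = -6*(-12)*(-5) = 72*(-5) = -360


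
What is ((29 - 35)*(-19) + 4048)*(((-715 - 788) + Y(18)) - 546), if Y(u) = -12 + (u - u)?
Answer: -8577882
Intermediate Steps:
Y(u) = -12 (Y(u) = -12 + 0 = -12)
((29 - 35)*(-19) + 4048)*(((-715 - 788) + Y(18)) - 546) = ((29 - 35)*(-19) + 4048)*(((-715 - 788) - 12) - 546) = (-6*(-19) + 4048)*((-1503 - 12) - 546) = (114 + 4048)*(-1515 - 546) = 4162*(-2061) = -8577882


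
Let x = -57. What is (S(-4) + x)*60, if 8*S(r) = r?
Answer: -3450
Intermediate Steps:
S(r) = r/8
(S(-4) + x)*60 = ((⅛)*(-4) - 57)*60 = (-½ - 57)*60 = -115/2*60 = -3450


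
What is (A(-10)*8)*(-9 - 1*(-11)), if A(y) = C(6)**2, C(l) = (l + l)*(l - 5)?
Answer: 2304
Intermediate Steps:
C(l) = 2*l*(-5 + l) (C(l) = (2*l)*(-5 + l) = 2*l*(-5 + l))
A(y) = 144 (A(y) = (2*6*(-5 + 6))**2 = (2*6*1)**2 = 12**2 = 144)
(A(-10)*8)*(-9 - 1*(-11)) = (144*8)*(-9 - 1*(-11)) = 1152*(-9 + 11) = 1152*2 = 2304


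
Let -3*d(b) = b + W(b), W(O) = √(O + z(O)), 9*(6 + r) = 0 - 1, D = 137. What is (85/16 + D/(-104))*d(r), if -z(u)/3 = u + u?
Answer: 15235/1872 - 1385*√11/624 ≈ 0.77694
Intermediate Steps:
z(u) = -6*u (z(u) = -3*(u + u) = -6*u)
r = -55/9 (r = -6 + (0 - 1)/9 = -6 + (⅑)*(-1) = -6 - ⅑ = -55/9 ≈ -6.1111)
W(O) = √5*√(-O) (W(O) = √(O - 6*O) = √(-5*O) = √5*√(-O))
d(b) = -b/3 - √5*√(-b)/3 (d(b) = -(b + √5*√(-b))/3 = -b/3 - √5*√(-b)/3)
(85/16 + D/(-104))*d(r) = (85/16 + 137/(-104))*(-⅓*(-55/9) - √5*√(-1*(-55/9))/3) = (85*(1/16) + 137*(-1/104))*(55/27 - √5*√(55/9)/3) = (85/16 - 137/104)*(55/27 - √5*√55/3/3) = 831*(55/27 - 5*√11/9)/208 = 15235/1872 - 1385*√11/624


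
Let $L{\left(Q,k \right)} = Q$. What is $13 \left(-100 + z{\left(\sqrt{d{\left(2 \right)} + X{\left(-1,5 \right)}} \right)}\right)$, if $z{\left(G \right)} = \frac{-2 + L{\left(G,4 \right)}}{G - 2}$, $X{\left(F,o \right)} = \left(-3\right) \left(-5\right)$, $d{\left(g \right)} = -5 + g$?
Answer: $-1287$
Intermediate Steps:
$X{\left(F,o \right)} = 15$
$z{\left(G \right)} = 1$ ($z{\left(G \right)} = \frac{-2 + G}{G - 2} = \frac{-2 + G}{-2 + G} = 1$)
$13 \left(-100 + z{\left(\sqrt{d{\left(2 \right)} + X{\left(-1,5 \right)}} \right)}\right) = 13 \left(-100 + 1\right) = 13 \left(-99\right) = -1287$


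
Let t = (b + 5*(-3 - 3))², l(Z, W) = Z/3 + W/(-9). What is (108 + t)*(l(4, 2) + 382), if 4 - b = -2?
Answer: 262048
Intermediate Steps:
l(Z, W) = -W/9 + Z/3 (l(Z, W) = Z*(⅓) + W*(-⅑) = Z/3 - W/9 = -W/9 + Z/3)
b = 6 (b = 4 - 1*(-2) = 4 + 2 = 6)
t = 576 (t = (6 + 5*(-3 - 3))² = (6 + 5*(-6))² = (6 - 30)² = (-24)² = 576)
(108 + t)*(l(4, 2) + 382) = (108 + 576)*((-⅑*2 + (⅓)*4) + 382) = 684*((-2/9 + 4/3) + 382) = 684*(10/9 + 382) = 684*(3448/9) = 262048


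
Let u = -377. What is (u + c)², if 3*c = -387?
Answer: 256036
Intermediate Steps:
c = -129 (c = (⅓)*(-387) = -129)
(u + c)² = (-377 - 129)² = (-506)² = 256036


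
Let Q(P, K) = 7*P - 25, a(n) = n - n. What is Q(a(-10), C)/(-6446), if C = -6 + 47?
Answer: 25/6446 ≈ 0.0038784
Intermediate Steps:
a(n) = 0
C = 41
Q(P, K) = -25 + 7*P
Q(a(-10), C)/(-6446) = (-25 + 7*0)/(-6446) = (-25 + 0)*(-1/6446) = -25*(-1/6446) = 25/6446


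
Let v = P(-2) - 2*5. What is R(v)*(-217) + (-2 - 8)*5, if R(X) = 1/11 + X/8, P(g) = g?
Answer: 5627/22 ≈ 255.77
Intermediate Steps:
v = -12 (v = -2 - 2*5 = -2 - 10 = -12)
R(X) = 1/11 + X/8 (R(X) = 1*(1/11) + X*(⅛) = 1/11 + X/8)
R(v)*(-217) + (-2 - 8)*5 = (1/11 + (⅛)*(-12))*(-217) + (-2 - 8)*5 = (1/11 - 3/2)*(-217) - 10*5 = -31/22*(-217) - 50 = 6727/22 - 50 = 5627/22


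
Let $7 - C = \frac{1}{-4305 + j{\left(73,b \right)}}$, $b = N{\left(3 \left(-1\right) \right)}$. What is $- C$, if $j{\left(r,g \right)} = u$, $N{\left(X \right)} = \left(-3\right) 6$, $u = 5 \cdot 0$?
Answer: $- \frac{30136}{4305} \approx -7.0002$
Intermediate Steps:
$u = 0$
$N{\left(X \right)} = -18$
$b = -18$
$j{\left(r,g \right)} = 0$
$C = \frac{30136}{4305}$ ($C = 7 - \frac{1}{-4305 + 0} = 7 - \frac{1}{-4305} = 7 - - \frac{1}{4305} = 7 + \frac{1}{4305} = \frac{30136}{4305} \approx 7.0002$)
$- C = \left(-1\right) \frac{30136}{4305} = - \frac{30136}{4305}$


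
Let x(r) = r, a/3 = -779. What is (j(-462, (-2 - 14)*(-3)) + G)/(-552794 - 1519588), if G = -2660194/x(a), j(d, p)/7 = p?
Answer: -1722713/2421578367 ≈ -0.00071140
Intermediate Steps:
a = -2337 (a = 3*(-779) = -2337)
j(d, p) = 7*p
G = 2660194/2337 (G = -2660194/(-2337) = -2660194*(-1/2337) = 2660194/2337 ≈ 1138.3)
(j(-462, (-2 - 14)*(-3)) + G)/(-552794 - 1519588) = (7*((-2 - 14)*(-3)) + 2660194/2337)/(-552794 - 1519588) = (7*(-16*(-3)) + 2660194/2337)/(-2072382) = (7*48 + 2660194/2337)*(-1/2072382) = (336 + 2660194/2337)*(-1/2072382) = (3445426/2337)*(-1/2072382) = -1722713/2421578367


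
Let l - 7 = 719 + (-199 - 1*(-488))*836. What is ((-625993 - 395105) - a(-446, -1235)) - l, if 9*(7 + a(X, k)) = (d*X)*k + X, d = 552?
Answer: -315417463/9 ≈ -3.5046e+7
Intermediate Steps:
a(X, k) = -7 + X/9 + 184*X*k/3 (a(X, k) = -7 + ((552*X)*k + X)/9 = -7 + (552*X*k + X)/9 = -7 + (X + 552*X*k)/9 = -7 + (X/9 + 184*X*k/3) = -7 + X/9 + 184*X*k/3)
l = 242330 (l = 7 + (719 + (-199 - 1*(-488))*836) = 7 + (719 + (-199 + 488)*836) = 7 + (719 + 289*836) = 7 + (719 + 241604) = 7 + 242323 = 242330)
((-625993 - 395105) - a(-446, -1235)) - l = ((-625993 - 395105) - (-7 + (1/9)*(-446) + (184/3)*(-446)*(-1235))) - 1*242330 = (-1021098 - (-7 - 446/9 + 101349040/3)) - 242330 = (-1021098 - 1*304046611/9) - 242330 = (-1021098 - 304046611/9) - 242330 = -313236493/9 - 242330 = -315417463/9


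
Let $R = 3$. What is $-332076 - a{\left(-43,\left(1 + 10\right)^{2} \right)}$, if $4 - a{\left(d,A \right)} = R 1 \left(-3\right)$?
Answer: $-332089$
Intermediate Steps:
$a{\left(d,A \right)} = 13$ ($a{\left(d,A \right)} = 4 - 3 \cdot 1 \left(-3\right) = 4 - 3 \left(-3\right) = 4 - -9 = 4 + 9 = 13$)
$-332076 - a{\left(-43,\left(1 + 10\right)^{2} \right)} = -332076 - 13 = -332089$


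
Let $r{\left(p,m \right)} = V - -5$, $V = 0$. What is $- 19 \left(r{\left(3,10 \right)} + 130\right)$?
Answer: $-2565$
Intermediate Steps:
$r{\left(p,m \right)} = 5$ ($r{\left(p,m \right)} = 0 - -5 = 0 + 5 = 5$)
$- 19 \left(r{\left(3,10 \right)} + 130\right) = - 19 \left(5 + 130\right) = \left(-19\right) 135 = -2565$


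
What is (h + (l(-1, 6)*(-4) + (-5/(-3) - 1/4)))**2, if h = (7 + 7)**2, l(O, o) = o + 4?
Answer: 3568321/144 ≈ 24780.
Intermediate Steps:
l(O, o) = 4 + o
h = 196 (h = 14**2 = 196)
(h + (l(-1, 6)*(-4) + (-5/(-3) - 1/4)))**2 = (196 + ((4 + 6)*(-4) + (-5/(-3) - 1/4)))**2 = (196 + (10*(-4) + (-5*(-1/3) - 1*1/4)))**2 = (196 + (-40 + (5/3 - 1/4)))**2 = (196 + (-40 + 17/12))**2 = (196 - 463/12)**2 = (1889/12)**2 = 3568321/144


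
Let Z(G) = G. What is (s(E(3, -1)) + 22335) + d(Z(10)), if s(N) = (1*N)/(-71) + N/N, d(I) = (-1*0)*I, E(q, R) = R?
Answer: 1585857/71 ≈ 22336.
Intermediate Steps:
d(I) = 0 (d(I) = 0*I = 0)
s(N) = 1 - N/71 (s(N) = N*(-1/71) + 1 = -N/71 + 1 = 1 - N/71)
(s(E(3, -1)) + 22335) + d(Z(10)) = ((1 - 1/71*(-1)) + 22335) + 0 = ((1 + 1/71) + 22335) + 0 = (72/71 + 22335) + 0 = 1585857/71 + 0 = 1585857/71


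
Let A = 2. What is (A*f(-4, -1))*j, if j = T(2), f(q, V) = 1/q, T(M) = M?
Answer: -1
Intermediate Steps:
j = 2
(A*f(-4, -1))*j = (2/(-4))*2 = (2*(-¼))*2 = -½*2 = -1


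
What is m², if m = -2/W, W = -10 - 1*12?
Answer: 1/121 ≈ 0.0082645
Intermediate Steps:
W = -22 (W = -10 - 12 = -22)
m = 1/11 (m = -2/(-22) = -2*(-1/22) = 1/11 ≈ 0.090909)
m² = (1/11)² = 1/121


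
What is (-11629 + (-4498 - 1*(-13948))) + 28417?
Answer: 26238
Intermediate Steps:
(-11629 + (-4498 - 1*(-13948))) + 28417 = (-11629 + (-4498 + 13948)) + 28417 = (-11629 + 9450) + 28417 = -2179 + 28417 = 26238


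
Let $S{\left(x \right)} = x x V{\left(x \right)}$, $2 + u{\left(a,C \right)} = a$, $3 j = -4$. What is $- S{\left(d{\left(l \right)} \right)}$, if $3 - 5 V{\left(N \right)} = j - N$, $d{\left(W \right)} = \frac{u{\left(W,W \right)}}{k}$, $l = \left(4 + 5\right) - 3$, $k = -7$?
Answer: $- \frac{1264}{5145} \approx -0.24568$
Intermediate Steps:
$j = - \frac{4}{3}$ ($j = \frac{1}{3} \left(-4\right) = - \frac{4}{3} \approx -1.3333$)
$u{\left(a,C \right)} = -2 + a$
$l = 6$ ($l = 9 - 3 = 6$)
$d{\left(W \right)} = \frac{2}{7} - \frac{W}{7}$ ($d{\left(W \right)} = \frac{-2 + W}{-7} = \left(-2 + W\right) \left(- \frac{1}{7}\right) = \frac{2}{7} - \frac{W}{7}$)
$V{\left(N \right)} = \frac{13}{15} + \frac{N}{5}$ ($V{\left(N \right)} = \frac{3}{5} - \frac{- \frac{4}{3} - N}{5} = \frac{3}{5} + \left(\frac{4}{15} + \frac{N}{5}\right) = \frac{13}{15} + \frac{N}{5}$)
$S{\left(x \right)} = x^{2} \left(\frac{13}{15} + \frac{x}{5}\right)$ ($S{\left(x \right)} = x x \left(\frac{13}{15} + \frac{x}{5}\right) = x^{2} \left(\frac{13}{15} + \frac{x}{5}\right)$)
$- S{\left(d{\left(l \right)} \right)} = - \frac{\left(\frac{2}{7} - \frac{6}{7}\right)^{2} \left(13 + 3 \left(\frac{2}{7} - \frac{6}{7}\right)\right)}{15} = - \frac{\left(- \frac{4}{7}\right)^{2} \left(13 + 3 \left(- \frac{4}{7}\right)\right)}{15} = - \frac{16 \left(13 - \frac{12}{7}\right)}{15 \cdot 49} = - \frac{16 \cdot 79}{15 \cdot 49 \cdot 7} = \left(-1\right) \frac{1264}{5145} = - \frac{1264}{5145}$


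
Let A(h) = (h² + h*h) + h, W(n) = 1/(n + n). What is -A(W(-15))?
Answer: 7/225 ≈ 0.031111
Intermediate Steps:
W(n) = 1/(2*n)
A(h) = h + 2*h² (A(h) = (h² + h²) + h = 2*h² + h = h + 2*h²)
-A(W(-15)) = -(½)/(-15)*(1 + 2*((½)/(-15))) = -(½)*(-1/15)*(1 + 2*((½)*(-1/15))) = -(-1)*(1 + 2*(-1/30))/30 = -(-1)*(1 - 1/15)/30 = -(-1)*14/(30*15) = -1*(-7/225) = 7/225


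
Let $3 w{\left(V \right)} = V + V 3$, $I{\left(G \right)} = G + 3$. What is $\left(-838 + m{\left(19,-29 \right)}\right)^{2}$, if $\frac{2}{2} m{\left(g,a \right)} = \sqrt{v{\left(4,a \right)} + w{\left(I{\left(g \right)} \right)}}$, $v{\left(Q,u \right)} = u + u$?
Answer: $\frac{\left(2514 - i \sqrt{258}\right)^{2}}{9} \approx 7.0222 \cdot 10^{5} - 8973.5 i$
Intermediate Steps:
$I{\left(G \right)} = 3 + G$
$w{\left(V \right)} = \frac{4 V}{3}$ ($w{\left(V \right)} = \frac{V + V 3}{3} = \frac{V + 3 V}{3} = \frac{4 V}{3}$)
$v{\left(Q,u \right)} = 2 u$
$m{\left(g,a \right)} = \sqrt{4 + 2 a + \frac{4 g}{3}}$ ($m{\left(g,a \right)} = \sqrt{2 a + \frac{4 \left(3 + g\right)}{3}} = \sqrt{2 a + \left(4 + \frac{4 g}{3}\right)} = \sqrt{4 + 2 a + \frac{4 g}{3}}$)
$\left(-838 + m{\left(19,-29 \right)}\right)^{2} = \left(-838 + \frac{\sqrt{36 + 12 \cdot 19 + 18 \left(-29\right)}}{3}\right)^{2} = \left(-838 + \frac{\sqrt{36 + 228 - 522}}{3}\right)^{2} = \left(-838 + \frac{\sqrt{-258}}{3}\right)^{2} = \left(-838 + \frac{i \sqrt{258}}{3}\right)^{2}$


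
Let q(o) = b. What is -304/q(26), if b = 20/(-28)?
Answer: 2128/5 ≈ 425.60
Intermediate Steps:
b = -5/7 (b = 20*(-1/28) = -5/7 ≈ -0.71429)
q(o) = -5/7
-304/q(26) = -304/(-5/7) = -304*(-7/5) = 2128/5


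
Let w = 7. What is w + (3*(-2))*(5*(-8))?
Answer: 247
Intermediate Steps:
w + (3*(-2))*(5*(-8)) = 7 + (3*(-2))*(5*(-8)) = 7 - 6*(-40) = 7 + 240 = 247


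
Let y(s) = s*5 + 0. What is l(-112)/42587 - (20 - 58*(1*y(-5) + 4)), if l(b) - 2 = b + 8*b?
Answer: -52723712/42587 ≈ -1238.0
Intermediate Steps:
l(b) = 2 + 9*b (l(b) = 2 + (b + 8*b) = 2 + 9*b)
y(s) = 5*s (y(s) = 5*s + 0 = 5*s)
l(-112)/42587 - (20 - 58*(1*y(-5) + 4)) = (2 + 9*(-112))/42587 - (20 - 58*(1*(5*(-5)) + 4)) = (2 - 1008)*(1/42587) - (20 - 58*(1*(-25) + 4)) = -1006*1/42587 - (20 - 58*(-25 + 4)) = -1006/42587 - (20 - 58*(-21)) = -1006/42587 - (20 + 1218) = -1006/42587 - 1*1238 = -1006/42587 - 1238 = -52723712/42587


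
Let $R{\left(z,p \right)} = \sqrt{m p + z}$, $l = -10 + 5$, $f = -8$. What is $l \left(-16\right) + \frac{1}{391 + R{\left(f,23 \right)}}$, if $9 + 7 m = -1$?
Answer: $\frac{85638977}{1070453} - \frac{i \sqrt{2002}}{1070453} \approx 80.003 - 4.1799 \cdot 10^{-5} i$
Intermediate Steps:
$m = - \frac{10}{7}$ ($m = - \frac{9}{7} + \frac{1}{7} \left(-1\right) = - \frac{9}{7} - \frac{1}{7} = - \frac{10}{7} \approx -1.4286$)
$l = -5$
$R{\left(z,p \right)} = \sqrt{z - \frac{10 p}{7}}$ ($R{\left(z,p \right)} = \sqrt{- \frac{10 p}{7} + z} = \sqrt{z - \frac{10 p}{7}}$)
$l \left(-16\right) + \frac{1}{391 + R{\left(f,23 \right)}} = \left(-5\right) \left(-16\right) + \frac{1}{391 + \frac{\sqrt{\left(-70\right) 23 + 49 \left(-8\right)}}{7}} = 80 + \frac{1}{391 + \frac{\sqrt{-1610 - 392}}{7}} = 80 + \frac{1}{391 + \frac{\sqrt{-2002}}{7}} = 80 + \frac{1}{391 + \frac{i \sqrt{2002}}{7}}$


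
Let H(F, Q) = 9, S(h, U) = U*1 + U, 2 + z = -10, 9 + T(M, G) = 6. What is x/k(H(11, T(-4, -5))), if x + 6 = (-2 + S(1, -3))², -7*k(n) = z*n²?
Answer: 203/486 ≈ 0.41770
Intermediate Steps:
T(M, G) = -3 (T(M, G) = -9 + 6 = -3)
z = -12 (z = -2 - 10 = -12)
S(h, U) = 2*U (S(h, U) = U + U = 2*U)
k(n) = 12*n²/7 (k(n) = -(-12)*n²/7 = 12*n²/7)
x = 58 (x = -6 + (-2 + 2*(-3))² = -6 + (-2 - 6)² = -6 + (-8)² = -6 + 64 = 58)
x/k(H(11, T(-4, -5))) = 58/(((12/7)*9²)) = 58/(((12/7)*81)) = 58/(972/7) = 58*(7/972) = 203/486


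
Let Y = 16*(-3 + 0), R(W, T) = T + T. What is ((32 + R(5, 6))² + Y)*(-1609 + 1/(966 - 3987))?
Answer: -9177171520/3021 ≈ -3.0378e+6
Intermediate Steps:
R(W, T) = 2*T
Y = -48 (Y = 16*(-3) = -48)
((32 + R(5, 6))² + Y)*(-1609 + 1/(966 - 3987)) = ((32 + 2*6)² - 48)*(-1609 + 1/(966 - 3987)) = ((32 + 12)² - 48)*(-1609 + 1/(-3021)) = (44² - 48)*(-1609 - 1/3021) = (1936 - 48)*(-4860790/3021) = 1888*(-4860790/3021) = -9177171520/3021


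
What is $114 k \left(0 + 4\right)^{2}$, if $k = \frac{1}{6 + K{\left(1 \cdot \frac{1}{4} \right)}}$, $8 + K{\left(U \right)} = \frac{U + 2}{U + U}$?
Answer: $\frac{3648}{5} \approx 729.6$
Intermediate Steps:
$K{\left(U \right)} = -8 + \frac{2 + U}{2 U}$ ($K{\left(U \right)} = -8 + \frac{U + 2}{U + U} = -8 + \frac{2 + U}{2 U}$)
$k = \frac{2}{5}$ ($k = \frac{1}{6 - \left(\frac{15}{2} - \frac{1}{1 \cdot \frac{1}{4}}\right)} = \frac{1}{6 - \left(\frac{15}{2} - \frac{1}{\frac{1}{4}}\right)} = \frac{1}{6 + \left(- \frac{15}{2} + 4\right)} = \frac{1}{6 - \frac{7}{2}} = \frac{1}{\frac{5}{2}} = \frac{2}{5} \approx 0.4$)
$114 k \left(0 + 4\right)^{2} = 114 \cdot \frac{2}{5} \left(0 + 4\right)^{2} = \frac{228 \cdot 4^{2}}{5} = \frac{228}{5} \cdot 16 = \frac{3648}{5}$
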